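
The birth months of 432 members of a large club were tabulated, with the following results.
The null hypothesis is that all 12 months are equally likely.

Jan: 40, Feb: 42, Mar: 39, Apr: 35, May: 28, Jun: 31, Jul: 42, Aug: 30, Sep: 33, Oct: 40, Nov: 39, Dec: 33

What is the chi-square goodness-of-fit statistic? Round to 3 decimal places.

7.389

Under H₀ each category has probability 1/12, so each expected count is 432/12 = 36.
χ² = (40−36)²/36 + (42−36)²/36 + (39−36)²/36 + (35−36)²/36 + (28−36)²/36 + (31−36)²/36 + (42−36)²/36 + (30−36)²/36 + (33−36)²/36 + (40−36)²/36 + (39−36)²/36 + (33−36)²/36
   = 0.4444 + 1.0000 + 0.2500 + 0.0278 + 1.7778 + 0.6944 + 1.0000 + 1.0000 + 0.2500 + 0.4444 + 0.2500 + 0.2500
Sum = 7.389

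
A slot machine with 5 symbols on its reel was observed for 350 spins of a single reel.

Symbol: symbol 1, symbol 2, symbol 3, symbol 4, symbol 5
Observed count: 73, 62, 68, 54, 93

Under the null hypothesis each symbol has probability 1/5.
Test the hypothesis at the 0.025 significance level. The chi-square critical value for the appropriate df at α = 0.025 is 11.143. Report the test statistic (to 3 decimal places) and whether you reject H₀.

Expected count for each of the 5 categories: 350/5 = 70.
cat           O        E   (O−E)²/E
symbol 1     73       70     0.1286
symbol 2     62       70     0.9143
symbol 3     68       70     0.0571
symbol 4     54       70     3.6571
symbol 5     93       70     7.5571
Sum = 12.314
df = 4. Since 12.314 > 11.143, we reject H₀.

12.314; reject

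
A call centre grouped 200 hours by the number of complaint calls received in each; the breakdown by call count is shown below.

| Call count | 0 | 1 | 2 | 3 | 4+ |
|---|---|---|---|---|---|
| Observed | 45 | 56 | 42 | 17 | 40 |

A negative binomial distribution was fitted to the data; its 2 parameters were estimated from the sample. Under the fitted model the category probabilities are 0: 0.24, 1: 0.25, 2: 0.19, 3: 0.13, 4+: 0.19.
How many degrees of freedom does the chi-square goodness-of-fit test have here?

2

There are k = 5 categories and 2 parameters estimated from the data, so df = 5 − 1 − 2 = 2.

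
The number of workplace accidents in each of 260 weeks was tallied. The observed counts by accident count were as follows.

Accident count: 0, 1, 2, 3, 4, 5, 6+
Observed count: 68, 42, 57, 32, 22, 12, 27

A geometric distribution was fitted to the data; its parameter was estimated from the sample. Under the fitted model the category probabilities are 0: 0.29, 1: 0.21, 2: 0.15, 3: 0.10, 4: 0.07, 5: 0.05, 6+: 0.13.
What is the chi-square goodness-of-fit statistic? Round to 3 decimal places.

Expected counts E_i = n·p_i: 260×0.29 = 75.4, 260×0.21 = 54.6, 260×0.15 = 39, 260×0.10 = 26, 260×0.07 = 18.2, 260×0.05 = 13, 260×0.13 = 33.8.
0: (68 − 75.4)²/75.4 = 54.76/75.4 = 0.7263
1: (42 − 54.6)²/54.6 = 158.76/54.6 = 2.9077
2: (57 − 39)²/39 = 324/39 = 8.3077
3: (32 − 26)²/26 = 36/26 = 1.3846
4: (22 − 18.2)²/18.2 = 14.44/18.2 = 0.7934
5: (12 − 13)²/13 = 1/13 = 0.0769
6+: (27 − 33.8)²/33.8 = 46.24/33.8 = 1.3680
Sum = 15.565

15.565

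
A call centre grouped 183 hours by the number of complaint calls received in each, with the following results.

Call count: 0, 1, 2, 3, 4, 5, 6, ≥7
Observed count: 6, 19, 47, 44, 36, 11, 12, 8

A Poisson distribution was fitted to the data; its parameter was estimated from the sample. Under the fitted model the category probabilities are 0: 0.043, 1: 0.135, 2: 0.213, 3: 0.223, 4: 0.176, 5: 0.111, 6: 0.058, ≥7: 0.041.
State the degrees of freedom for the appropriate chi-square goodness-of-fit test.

6

There are k = 8 categories and 1 parameter estimated from the data, so df = 8 − 1 − 1 = 6.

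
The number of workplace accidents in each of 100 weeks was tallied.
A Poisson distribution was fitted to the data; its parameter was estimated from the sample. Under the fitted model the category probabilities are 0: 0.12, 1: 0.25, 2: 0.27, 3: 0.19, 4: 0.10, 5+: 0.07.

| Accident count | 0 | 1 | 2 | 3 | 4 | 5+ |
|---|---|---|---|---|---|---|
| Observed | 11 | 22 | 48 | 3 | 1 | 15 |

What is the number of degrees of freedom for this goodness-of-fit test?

There are k = 6 categories and 1 parameter estimated from the data, so df = 6 − 1 − 1 = 4.

4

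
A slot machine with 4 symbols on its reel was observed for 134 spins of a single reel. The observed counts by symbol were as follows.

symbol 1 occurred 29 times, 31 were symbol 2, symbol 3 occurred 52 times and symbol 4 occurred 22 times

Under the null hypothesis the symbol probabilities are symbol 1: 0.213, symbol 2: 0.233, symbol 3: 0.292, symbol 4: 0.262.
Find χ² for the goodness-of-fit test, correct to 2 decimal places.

9.14

Expected counts E_i = n·p_i: 134×0.213 = 28.542, 134×0.233 = 31.222, 134×0.292 = 39.128, 134×0.262 = 35.108.
symbol 1: (29 − 28.542)²/28.542 = 0.209764/28.542 = 0.007
symbol 2: (31 − 31.222)²/31.222 = 0.049284/31.222 = 0.002
symbol 3: (52 − 39.128)²/39.128 = 165.688384/39.128 = 4.235
symbol 4: (22 − 35.108)²/35.108 = 171.819664/35.108 = 4.894
Sum = 9.14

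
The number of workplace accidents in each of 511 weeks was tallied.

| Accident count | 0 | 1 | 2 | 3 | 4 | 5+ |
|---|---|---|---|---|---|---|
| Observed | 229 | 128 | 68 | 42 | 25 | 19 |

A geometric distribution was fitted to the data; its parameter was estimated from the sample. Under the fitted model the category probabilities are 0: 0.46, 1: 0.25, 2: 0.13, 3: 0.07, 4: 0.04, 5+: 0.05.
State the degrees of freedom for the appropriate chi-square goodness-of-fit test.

There are k = 6 categories and 1 parameter estimated from the data, so df = 6 − 1 − 1 = 4.

4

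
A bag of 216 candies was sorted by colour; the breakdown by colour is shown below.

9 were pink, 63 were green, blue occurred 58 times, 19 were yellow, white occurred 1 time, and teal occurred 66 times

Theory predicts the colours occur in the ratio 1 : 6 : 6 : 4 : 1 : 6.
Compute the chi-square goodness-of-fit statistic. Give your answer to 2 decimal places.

Ratio total = 24. Expected counts: 216×1/24 = 9, 216×6/24 = 54, 216×6/24 = 54, 216×4/24 = 36, 216×1/24 = 9, 216×6/24 = 54.
cat         O        E   (O−E)²/E
pink        9        9      0.000
green      63       54      1.500
blue       58       54      0.296
yellow     19       36      8.028
white       1        9      7.111
teal       66       54      2.667
Sum = 19.60

19.60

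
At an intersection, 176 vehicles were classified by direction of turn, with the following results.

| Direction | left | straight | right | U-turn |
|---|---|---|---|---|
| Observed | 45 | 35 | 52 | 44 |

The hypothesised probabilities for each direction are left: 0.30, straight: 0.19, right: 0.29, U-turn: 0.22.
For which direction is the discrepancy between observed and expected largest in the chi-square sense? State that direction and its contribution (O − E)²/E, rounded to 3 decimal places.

Expected counts E_i = n·p_i: 176×0.30 = 52.8, 176×0.19 = 33.44, 176×0.29 = 51.04, 176×0.22 = 38.72.
χ² = (45−52.8)²/52.8 + (35−33.44)²/33.44 + (52−51.04)²/51.04 + (44−38.72)²/38.72
   = 1.1523 + 0.0728 + 0.0181 + 0.7200
The largest term is for left: 1.152.

left, 1.152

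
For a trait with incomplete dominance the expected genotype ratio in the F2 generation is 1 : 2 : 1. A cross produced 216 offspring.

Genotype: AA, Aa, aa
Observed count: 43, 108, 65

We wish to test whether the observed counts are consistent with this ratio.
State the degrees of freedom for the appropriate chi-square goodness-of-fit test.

There are k = 3 categories and no parameters were estimated from the data, so df = 3 − 1 = 2.

2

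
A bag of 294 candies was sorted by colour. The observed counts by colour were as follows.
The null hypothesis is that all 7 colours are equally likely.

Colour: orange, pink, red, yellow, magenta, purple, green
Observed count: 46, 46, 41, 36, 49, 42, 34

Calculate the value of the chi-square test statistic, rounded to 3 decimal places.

4.333

Under H₀ each category has probability 1/7, so each expected count is 294/7 = 42.
orange: (46 − 42)²/42 = 16/42 = 0.3810
pink: (46 − 42)²/42 = 16/42 = 0.3810
red: (41 − 42)²/42 = 1/42 = 0.0238
yellow: (36 − 42)²/42 = 36/42 = 0.8571
magenta: (49 − 42)²/42 = 49/42 = 1.1667
purple: (42 − 42)²/42 = 0/42 = 0.0000
green: (34 − 42)²/42 = 64/42 = 1.5238
Sum = 4.333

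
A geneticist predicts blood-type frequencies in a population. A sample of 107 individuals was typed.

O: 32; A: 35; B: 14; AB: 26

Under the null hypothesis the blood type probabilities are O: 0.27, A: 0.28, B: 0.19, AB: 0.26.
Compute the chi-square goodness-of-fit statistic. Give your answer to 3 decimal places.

Expected counts E_i = n·p_i: 107×0.27 = 28.89, 107×0.28 = 29.96, 107×0.19 = 20.33, 107×0.26 = 27.82.
χ² = (32−28.89)²/28.89 + (35−29.96)²/29.96 + (14−20.33)²/20.33 + (26−27.82)²/27.82
   = 0.3348 + 0.8479 + 1.9709 + 0.1191
Sum = 3.273

3.273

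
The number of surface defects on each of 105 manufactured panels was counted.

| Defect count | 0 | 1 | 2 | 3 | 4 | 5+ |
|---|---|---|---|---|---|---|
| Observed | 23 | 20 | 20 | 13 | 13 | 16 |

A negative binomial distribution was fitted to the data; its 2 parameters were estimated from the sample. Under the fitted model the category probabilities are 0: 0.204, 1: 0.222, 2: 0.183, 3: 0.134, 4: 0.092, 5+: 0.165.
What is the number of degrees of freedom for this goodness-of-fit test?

There are k = 6 categories and 2 parameters estimated from the data, so df = 6 − 1 − 2 = 3.

3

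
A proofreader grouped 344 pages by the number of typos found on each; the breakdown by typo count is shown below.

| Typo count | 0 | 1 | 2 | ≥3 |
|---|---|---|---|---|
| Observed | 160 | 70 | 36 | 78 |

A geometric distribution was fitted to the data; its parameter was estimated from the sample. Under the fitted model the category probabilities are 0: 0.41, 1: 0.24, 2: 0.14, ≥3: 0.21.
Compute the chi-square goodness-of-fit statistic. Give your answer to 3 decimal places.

7.989

Expected counts E_i = n·p_i: 344×0.41 = 141.04, 344×0.24 = 82.56, 344×0.14 = 48.16, 344×0.21 = 72.24.
cat         O        E   (O−E)²/E
0         160   141.04     2.5488
1          70    82.56     1.9108
2          36    48.16     3.0703
≥3         78    72.24     0.4593
Sum = 7.989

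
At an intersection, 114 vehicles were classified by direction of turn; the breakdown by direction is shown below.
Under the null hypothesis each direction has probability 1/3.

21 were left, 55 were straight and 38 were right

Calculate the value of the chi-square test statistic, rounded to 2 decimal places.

15.21

Expected count for each of the 3 categories: 114/3 = 38.
cat           O        E   (O−E)²/E
left         21       38      7.605
straight     55       38      7.605
right        38       38      0.000
Sum = 15.21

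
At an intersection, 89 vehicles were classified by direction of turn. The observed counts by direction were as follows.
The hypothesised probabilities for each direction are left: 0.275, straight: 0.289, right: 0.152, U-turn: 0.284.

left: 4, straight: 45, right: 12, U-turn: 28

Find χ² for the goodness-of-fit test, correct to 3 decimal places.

Expected counts E_i = n·p_i: 89×0.275 = 24.475, 89×0.289 = 25.721, 89×0.152 = 13.528, 89×0.284 = 25.276.
χ² = (4−24.475)²/24.475 + (45−25.721)²/25.721 + (12−13.528)²/13.528 + (28−25.276)²/25.276
   = 17.1287 + 14.4504 + 0.1726 + 0.2936
Sum = 32.045

32.045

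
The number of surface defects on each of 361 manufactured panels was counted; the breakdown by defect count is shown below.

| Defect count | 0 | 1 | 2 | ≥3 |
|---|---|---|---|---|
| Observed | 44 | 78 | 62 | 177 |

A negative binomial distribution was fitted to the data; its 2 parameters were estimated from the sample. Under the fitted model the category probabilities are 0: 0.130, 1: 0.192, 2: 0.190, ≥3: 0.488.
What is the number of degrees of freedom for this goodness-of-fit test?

1

There are k = 4 categories and 2 parameters estimated from the data, so df = 4 − 1 − 2 = 1.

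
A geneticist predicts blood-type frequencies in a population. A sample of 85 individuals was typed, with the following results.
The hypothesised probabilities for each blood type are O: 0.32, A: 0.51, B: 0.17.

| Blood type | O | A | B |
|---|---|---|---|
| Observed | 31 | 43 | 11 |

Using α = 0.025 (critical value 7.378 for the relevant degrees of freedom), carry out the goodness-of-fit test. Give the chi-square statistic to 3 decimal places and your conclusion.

Expected counts E_i = n·p_i: 85×0.32 = 27.2, 85×0.51 = 43.35, 85×0.17 = 14.45.
O: (31 − 27.2)²/27.2 = 14.44/27.2 = 0.5309
A: (43 − 43.35)²/43.35 = 0.1225/43.35 = 0.0028
B: (11 − 14.45)²/14.45 = 11.9025/14.45 = 0.8237
Sum = 1.357
df = 2. Since 1.357 < 7.378, we do not reject H₀.

1.357; do not reject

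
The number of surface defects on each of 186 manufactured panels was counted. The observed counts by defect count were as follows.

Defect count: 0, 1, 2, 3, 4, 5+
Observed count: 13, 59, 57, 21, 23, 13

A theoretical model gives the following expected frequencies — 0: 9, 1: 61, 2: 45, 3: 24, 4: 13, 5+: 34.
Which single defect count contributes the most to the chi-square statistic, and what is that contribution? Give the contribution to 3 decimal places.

5+, 12.971

χ² = (13−9)²/9 + (59−61)²/61 + (57−45)²/45 + (21−24)²/24 + (23−13)²/13 + (13−34)²/34
   = 1.7778 + 0.0656 + 3.2000 + 0.3750 + 7.6923 + 12.9706
The largest term is for 5+: 12.971.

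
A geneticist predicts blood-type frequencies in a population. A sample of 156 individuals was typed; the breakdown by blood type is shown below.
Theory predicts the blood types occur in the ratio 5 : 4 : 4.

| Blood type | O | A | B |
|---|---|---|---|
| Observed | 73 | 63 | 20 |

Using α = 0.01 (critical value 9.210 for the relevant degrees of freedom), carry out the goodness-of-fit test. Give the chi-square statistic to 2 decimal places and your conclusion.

Ratio total = 13. Expected counts: 156×5/13 = 60, 156×4/13 = 48, 156×4/13 = 48.
cat         O        E   (O−E)²/E
O          73       60      2.817
A          63       48      4.688
B          20       48     16.333
Sum = 23.84
df = 2. Since 23.84 > 9.210, we reject H₀.

23.84; reject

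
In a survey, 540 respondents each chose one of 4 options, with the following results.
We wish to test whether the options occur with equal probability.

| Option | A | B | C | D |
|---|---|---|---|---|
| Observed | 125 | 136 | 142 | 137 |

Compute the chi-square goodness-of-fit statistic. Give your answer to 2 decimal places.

Expected count for each of the 4 categories: 540/4 = 135.
cat         O        E   (O−E)²/E
A         125      135      0.741
B         136      135      0.007
C         142      135      0.363
D         137      135      0.030
Sum = 1.14

1.14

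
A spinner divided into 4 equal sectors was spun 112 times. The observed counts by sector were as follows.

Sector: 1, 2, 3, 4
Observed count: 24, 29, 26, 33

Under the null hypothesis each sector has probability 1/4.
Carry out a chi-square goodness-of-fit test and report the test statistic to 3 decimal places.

Under H₀ each category has probability 1/4, so each expected count is 112/4 = 28.
χ² = (24−28)²/28 + (29−28)²/28 + (26−28)²/28 + (33−28)²/28
   = 0.5714 + 0.0357 + 0.1429 + 0.8929
Sum = 1.643

1.643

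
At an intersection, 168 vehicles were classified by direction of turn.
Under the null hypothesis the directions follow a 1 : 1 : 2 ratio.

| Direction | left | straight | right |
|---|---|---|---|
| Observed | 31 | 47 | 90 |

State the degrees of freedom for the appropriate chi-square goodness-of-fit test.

There are k = 3 categories and no parameters were estimated from the data, so df = 3 − 1 = 2.

2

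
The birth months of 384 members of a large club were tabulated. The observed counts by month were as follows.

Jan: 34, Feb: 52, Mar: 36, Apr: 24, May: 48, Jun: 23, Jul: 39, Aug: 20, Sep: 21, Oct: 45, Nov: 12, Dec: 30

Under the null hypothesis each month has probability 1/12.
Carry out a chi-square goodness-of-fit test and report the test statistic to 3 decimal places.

53.375

Expected count for each of the 12 categories: 384/12 = 32.
χ² = (34−32)²/32 + (52−32)²/32 + (36−32)²/32 + (24−32)²/32 + (48−32)²/32 + (23−32)²/32 + (39−32)²/32 + (20−32)²/32 + (21−32)²/32 + (45−32)²/32 + (12−32)²/32 + (30−32)²/32
   = 0.1250 + 12.5000 + 0.5000 + 2.0000 + 8.0000 + 2.5313 + 1.5313 + 4.5000 + 3.7813 + 5.2813 + 12.5000 + 0.1250
Sum = 53.375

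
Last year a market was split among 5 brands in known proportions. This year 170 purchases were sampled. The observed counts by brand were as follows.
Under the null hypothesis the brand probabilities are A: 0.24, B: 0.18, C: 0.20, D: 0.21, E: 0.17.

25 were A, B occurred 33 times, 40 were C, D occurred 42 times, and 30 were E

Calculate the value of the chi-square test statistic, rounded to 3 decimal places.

Expected counts E_i = n·p_i: 170×0.24 = 40.8, 170×0.18 = 30.6, 170×0.20 = 34, 170×0.21 = 35.7, 170×0.17 = 28.9.
χ² = (25−40.8)²/40.8 + (33−30.6)²/30.6 + (40−34)²/34 + (42−35.7)²/35.7 + (30−28.9)²/28.9
   = 6.1186 + 0.1882 + 1.0588 + 1.1118 + 0.0419
Sum = 8.519

8.519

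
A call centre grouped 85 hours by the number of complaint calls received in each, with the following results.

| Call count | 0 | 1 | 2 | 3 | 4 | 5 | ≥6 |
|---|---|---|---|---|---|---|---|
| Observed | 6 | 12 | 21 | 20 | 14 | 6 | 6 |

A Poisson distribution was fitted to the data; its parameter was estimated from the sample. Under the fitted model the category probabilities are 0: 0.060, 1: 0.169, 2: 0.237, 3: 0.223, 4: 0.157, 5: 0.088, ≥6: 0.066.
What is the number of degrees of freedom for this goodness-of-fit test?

There are k = 7 categories and 1 parameter estimated from the data, so df = 7 − 1 − 1 = 5.

5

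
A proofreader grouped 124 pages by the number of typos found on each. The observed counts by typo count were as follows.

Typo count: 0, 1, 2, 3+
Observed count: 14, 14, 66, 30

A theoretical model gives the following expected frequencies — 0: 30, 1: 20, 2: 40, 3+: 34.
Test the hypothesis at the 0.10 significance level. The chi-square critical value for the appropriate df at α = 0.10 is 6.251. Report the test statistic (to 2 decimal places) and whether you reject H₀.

0: (14 − 30)²/30 = 256/30 = 8.533
1: (14 − 20)²/20 = 36/20 = 1.800
2: (66 − 40)²/40 = 676/40 = 16.900
3+: (30 − 34)²/34 = 16/34 = 0.471
Sum = 27.70
df = 3. Since 27.70 > 6.251, we reject H₀.

27.70; reject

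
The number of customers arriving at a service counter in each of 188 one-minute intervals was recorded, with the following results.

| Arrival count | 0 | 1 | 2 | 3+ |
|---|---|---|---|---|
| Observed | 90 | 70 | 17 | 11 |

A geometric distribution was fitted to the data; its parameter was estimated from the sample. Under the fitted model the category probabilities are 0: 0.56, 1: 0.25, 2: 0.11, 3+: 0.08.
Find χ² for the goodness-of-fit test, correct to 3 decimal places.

15.213

Expected counts E_i = n·p_i: 188×0.56 = 105.28, 188×0.25 = 47, 188×0.11 = 20.68, 188×0.08 = 15.04.
cat         O        E   (O−E)²/E
0          90   105.28     2.2177
1          70       47    11.2553
2          17    20.68     0.6549
3+         11    15.04     1.0852
Sum = 15.213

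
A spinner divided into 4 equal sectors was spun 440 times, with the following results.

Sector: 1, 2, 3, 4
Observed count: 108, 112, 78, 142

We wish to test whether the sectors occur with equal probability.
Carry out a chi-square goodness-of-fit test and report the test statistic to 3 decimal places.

18.691

Under H₀ each category has probability 1/4, so each expected count is 440/4 = 110.
cat         O        E   (O−E)²/E
1         108      110     0.0364
2         112      110     0.0364
3          78      110     9.3091
4         142      110     9.3091
Sum = 18.691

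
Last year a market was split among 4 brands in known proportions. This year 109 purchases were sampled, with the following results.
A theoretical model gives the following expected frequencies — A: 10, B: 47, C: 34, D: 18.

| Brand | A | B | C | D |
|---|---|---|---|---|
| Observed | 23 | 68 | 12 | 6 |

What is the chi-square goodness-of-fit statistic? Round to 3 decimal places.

48.518

χ² = (23−10)²/10 + (68−47)²/47 + (12−34)²/34 + (6−18)²/18
   = 16.9000 + 9.3830 + 14.2353 + 8.0000
Sum = 48.518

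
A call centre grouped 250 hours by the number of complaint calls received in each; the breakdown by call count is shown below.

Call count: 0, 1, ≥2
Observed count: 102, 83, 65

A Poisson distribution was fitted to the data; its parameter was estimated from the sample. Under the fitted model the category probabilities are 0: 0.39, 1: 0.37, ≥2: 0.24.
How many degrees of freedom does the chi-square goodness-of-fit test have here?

There are k = 3 categories and 1 parameter estimated from the data, so df = 3 − 1 − 1 = 1.

1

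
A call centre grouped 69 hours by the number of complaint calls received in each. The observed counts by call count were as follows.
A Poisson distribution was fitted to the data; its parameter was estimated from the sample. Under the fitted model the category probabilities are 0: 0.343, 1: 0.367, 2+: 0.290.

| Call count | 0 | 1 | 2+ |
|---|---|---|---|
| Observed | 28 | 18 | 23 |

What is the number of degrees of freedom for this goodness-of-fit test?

There are k = 3 categories and 1 parameter estimated from the data, so df = 3 − 1 − 1 = 1.

1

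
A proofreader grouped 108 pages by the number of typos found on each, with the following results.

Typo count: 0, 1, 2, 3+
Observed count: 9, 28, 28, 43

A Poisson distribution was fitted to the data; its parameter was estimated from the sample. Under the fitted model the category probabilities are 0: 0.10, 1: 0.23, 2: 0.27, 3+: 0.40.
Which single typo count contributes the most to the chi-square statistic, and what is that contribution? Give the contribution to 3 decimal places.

Expected counts E_i = n·p_i: 108×0.10 = 10.8, 108×0.23 = 24.84, 108×0.27 = 29.16, 108×0.40 = 43.2.
cat         O        E   (O−E)²/E
0           9     10.8     0.3000
1          28    24.84     0.4020
2          28    29.16     0.0461
3+         43     43.2     0.0009
The largest term is for 1: 0.402.

1, 0.402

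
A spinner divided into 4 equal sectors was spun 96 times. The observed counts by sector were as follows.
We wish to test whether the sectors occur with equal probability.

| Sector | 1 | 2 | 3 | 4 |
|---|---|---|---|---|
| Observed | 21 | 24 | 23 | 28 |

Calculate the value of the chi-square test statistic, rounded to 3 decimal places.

Expected count for each of the 4 categories: 96/4 = 24.
χ² = (21−24)²/24 + (24−24)²/24 + (23−24)²/24 + (28−24)²/24
   = 0.3750 + 0.0000 + 0.0417 + 0.6667
Sum = 1.083

1.083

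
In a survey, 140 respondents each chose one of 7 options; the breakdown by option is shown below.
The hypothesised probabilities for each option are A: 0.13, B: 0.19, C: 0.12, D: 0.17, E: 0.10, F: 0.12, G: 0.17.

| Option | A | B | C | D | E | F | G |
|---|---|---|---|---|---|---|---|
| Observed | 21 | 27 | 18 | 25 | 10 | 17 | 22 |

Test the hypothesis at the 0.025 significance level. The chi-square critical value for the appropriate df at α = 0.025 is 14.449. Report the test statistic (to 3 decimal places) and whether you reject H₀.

1.864; do not reject

Expected counts E_i = n·p_i: 140×0.13 = 18.2, 140×0.19 = 26.6, 140×0.12 = 16.8, 140×0.17 = 23.8, 140×0.10 = 14, 140×0.12 = 16.8, 140×0.17 = 23.8.
A: (21 − 18.2)²/18.2 = 7.84/18.2 = 0.4308
B: (27 − 26.6)²/26.6 = 0.16/26.6 = 0.0060
C: (18 − 16.8)²/16.8 = 1.44/16.8 = 0.0857
D: (25 − 23.8)²/23.8 = 1.44/23.8 = 0.0605
E: (10 − 14)²/14 = 16/14 = 1.1429
F: (17 − 16.8)²/16.8 = 0.04/16.8 = 0.0024
G: (22 − 23.8)²/23.8 = 3.24/23.8 = 0.1361
Sum = 1.864
df = 6. Since 1.864 < 14.449, we do not reject H₀.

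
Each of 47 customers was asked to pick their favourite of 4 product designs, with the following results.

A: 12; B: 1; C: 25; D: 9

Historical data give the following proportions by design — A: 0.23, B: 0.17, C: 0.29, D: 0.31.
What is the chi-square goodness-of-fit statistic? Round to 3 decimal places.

17.860

Expected counts E_i = n·p_i: 47×0.23 = 10.81, 47×0.17 = 7.99, 47×0.29 = 13.63, 47×0.31 = 14.57.
cat         O        E   (O−E)²/E
A          12    10.81     0.1310
B           1     7.99     6.1152
C          25    13.63     9.4847
D           9    14.57     2.1294
Sum = 17.860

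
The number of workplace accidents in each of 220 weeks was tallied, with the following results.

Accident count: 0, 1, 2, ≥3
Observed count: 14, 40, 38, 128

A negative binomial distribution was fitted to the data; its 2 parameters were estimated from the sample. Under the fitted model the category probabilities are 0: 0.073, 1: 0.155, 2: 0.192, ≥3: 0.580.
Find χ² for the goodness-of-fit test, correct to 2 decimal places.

1.71

Expected counts E_i = n·p_i: 220×0.073 = 16.06, 220×0.155 = 34.1, 220×0.192 = 42.24, 220×0.580 = 127.6.
0: (14 − 16.06)²/16.06 = 4.2436/16.06 = 0.264
1: (40 − 34.1)²/34.1 = 34.81/34.1 = 1.021
2: (38 − 42.24)²/42.24 = 17.9776/42.24 = 0.426
≥3: (128 − 127.6)²/127.6 = 0.16/127.6 = 0.001
Sum = 1.71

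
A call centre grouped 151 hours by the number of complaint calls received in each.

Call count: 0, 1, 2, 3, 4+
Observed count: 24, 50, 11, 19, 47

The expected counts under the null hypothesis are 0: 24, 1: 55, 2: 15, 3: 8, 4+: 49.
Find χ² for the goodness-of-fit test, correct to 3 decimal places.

16.728

χ² = (24−24)²/24 + (50−55)²/55 + (11−15)²/15 + (19−8)²/8 + (47−49)²/49
   = 0.0000 + 0.4545 + 1.0667 + 15.1250 + 0.0816
Sum = 16.728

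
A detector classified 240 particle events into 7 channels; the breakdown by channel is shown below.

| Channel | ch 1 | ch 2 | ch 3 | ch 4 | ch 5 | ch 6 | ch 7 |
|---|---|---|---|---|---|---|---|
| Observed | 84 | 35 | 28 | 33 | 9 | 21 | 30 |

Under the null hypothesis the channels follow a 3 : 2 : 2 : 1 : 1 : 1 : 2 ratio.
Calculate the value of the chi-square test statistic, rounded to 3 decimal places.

30.875

Ratio total = 12. Expected counts: 240×3/12 = 60, 240×2/12 = 40, 240×2/12 = 40, 240×1/12 = 20, 240×1/12 = 20, 240×1/12 = 20, 240×2/12 = 40.
cat         O        E   (O−E)²/E
ch 1       84       60     9.6000
ch 2       35       40     0.6250
ch 3       28       40     3.6000
ch 4       33       20     8.4500
ch 5        9       20     6.0500
ch 6       21       20     0.0500
ch 7       30       40     2.5000
Sum = 30.875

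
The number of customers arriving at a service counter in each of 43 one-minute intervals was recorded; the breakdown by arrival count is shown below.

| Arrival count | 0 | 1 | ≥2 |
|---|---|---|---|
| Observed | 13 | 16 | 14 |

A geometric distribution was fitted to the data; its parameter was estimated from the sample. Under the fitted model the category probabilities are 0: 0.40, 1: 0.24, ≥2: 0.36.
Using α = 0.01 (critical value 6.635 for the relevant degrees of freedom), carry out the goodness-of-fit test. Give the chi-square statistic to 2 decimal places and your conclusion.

Expected counts E_i = n·p_i: 43×0.40 = 17.2, 43×0.24 = 10.32, 43×0.36 = 15.48.
cat         O        E   (O−E)²/E
0          13     17.2      1.026
1          16    10.32      3.126
≥2         14    15.48      0.141
Sum = 4.29
df = 1. Since 4.29 < 6.635, we do not reject H₀.

4.29; do not reject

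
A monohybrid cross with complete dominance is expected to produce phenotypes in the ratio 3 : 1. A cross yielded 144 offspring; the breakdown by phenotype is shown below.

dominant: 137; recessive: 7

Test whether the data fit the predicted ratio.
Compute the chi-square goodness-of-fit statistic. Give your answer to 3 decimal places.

31.148

Ratio total = 4. Expected counts: 144×3/4 = 108, 144×1/4 = 36.
χ² = (137−108)²/108 + (7−36)²/36
   = 7.7870 + 23.3611
Sum = 31.148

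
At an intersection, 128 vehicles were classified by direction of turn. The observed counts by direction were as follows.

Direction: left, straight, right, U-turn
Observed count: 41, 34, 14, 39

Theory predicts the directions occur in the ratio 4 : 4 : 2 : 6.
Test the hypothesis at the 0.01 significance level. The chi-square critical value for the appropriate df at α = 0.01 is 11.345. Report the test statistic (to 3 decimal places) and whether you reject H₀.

Ratio total = 16. Expected counts: 128×4/16 = 32, 128×4/16 = 32, 128×2/16 = 16, 128×6/16 = 48.
cat           O        E   (O−E)²/E
left         41       32     2.5313
straight     34       32     0.1250
right        14       16     0.2500
U-turn       39       48     1.6875
Sum = 4.594
df = 3. Since 4.594 < 11.345, we do not reject H₀.

4.594; do not reject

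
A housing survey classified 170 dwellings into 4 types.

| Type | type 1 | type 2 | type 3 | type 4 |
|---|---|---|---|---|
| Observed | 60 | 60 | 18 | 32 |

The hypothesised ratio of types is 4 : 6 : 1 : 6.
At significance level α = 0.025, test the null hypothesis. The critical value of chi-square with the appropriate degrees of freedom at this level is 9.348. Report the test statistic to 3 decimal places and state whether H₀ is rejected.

29.467; reject

Ratio total = 17. Expected counts: 170×4/17 = 40, 170×6/17 = 60, 170×1/17 = 10, 170×6/17 = 60.
χ² = (60−40)²/40 + (60−60)²/60 + (18−10)²/10 + (32−60)²/60
   = 10.0000 + 0.0000 + 6.4000 + 13.0667
Sum = 29.467
df = 3. Since 29.467 > 9.348, we reject H₀.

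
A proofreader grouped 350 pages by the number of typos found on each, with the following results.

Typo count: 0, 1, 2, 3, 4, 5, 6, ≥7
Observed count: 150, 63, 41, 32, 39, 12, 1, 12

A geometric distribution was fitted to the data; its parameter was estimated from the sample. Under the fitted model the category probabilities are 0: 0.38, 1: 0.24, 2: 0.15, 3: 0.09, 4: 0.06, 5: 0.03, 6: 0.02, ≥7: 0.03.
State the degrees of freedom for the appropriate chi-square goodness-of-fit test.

6

There are k = 8 categories and 1 parameter estimated from the data, so df = 8 − 1 − 1 = 6.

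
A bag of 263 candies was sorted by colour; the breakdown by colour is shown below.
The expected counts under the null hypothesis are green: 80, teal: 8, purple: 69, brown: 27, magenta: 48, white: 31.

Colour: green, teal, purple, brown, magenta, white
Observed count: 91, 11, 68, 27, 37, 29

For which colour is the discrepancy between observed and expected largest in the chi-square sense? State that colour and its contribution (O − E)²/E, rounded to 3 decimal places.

cat          O        E   (O−E)²/E
green       91       80     1.5125
teal        11        8     1.1250
purple      68       69     0.0145
brown       27       27     0.0000
magenta     37       48     2.5208
white       29       31     0.1290
The largest term is for magenta: 2.521.

magenta, 2.521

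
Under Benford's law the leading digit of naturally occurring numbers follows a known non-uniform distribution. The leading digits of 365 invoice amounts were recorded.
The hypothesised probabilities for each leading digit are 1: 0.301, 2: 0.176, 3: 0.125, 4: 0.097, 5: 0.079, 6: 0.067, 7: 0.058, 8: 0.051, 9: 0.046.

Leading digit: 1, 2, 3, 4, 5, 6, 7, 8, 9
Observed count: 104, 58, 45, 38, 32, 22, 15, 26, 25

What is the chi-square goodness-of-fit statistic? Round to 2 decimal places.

Expected counts E_i = n·p_i: 365×0.301 = 109.865, 365×0.176 = 64.24, 365×0.125 = 45.625, 365×0.097 = 35.405, 365×0.079 = 28.835, 365×0.067 = 24.455, 365×0.058 = 21.17, 365×0.051 = 18.615, 365×0.046 = 16.79.
χ² = (104−109.865)²/109.865 + (58−64.24)²/64.24 + (45−45.625)²/45.625 + (38−35.405)²/35.405 + (32−28.835)²/28.835 + (22−24.455)²/24.455 + (15−21.17)²/21.17 + (26−18.615)²/18.615 + (25−16.79)²/16.79
   = 0.313 + 0.606 + 0.009 + 0.190 + 0.347 + 0.246 + 1.798 + 2.930 + 4.015
Sum = 10.45

10.45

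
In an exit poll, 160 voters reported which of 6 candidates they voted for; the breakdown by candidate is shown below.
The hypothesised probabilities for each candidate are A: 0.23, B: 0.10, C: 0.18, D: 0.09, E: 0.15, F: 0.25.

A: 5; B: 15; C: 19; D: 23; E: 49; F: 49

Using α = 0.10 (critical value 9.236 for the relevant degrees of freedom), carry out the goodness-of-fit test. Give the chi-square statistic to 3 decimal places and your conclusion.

Expected counts E_i = n·p_i: 160×0.23 = 36.8, 160×0.10 = 16, 160×0.18 = 28.8, 160×0.09 = 14.4, 160×0.15 = 24, 160×0.25 = 40.
cat         O        E   (O−E)²/E
A           5     36.8    27.4793
B          15       16     0.0625
C          19     28.8     3.3347
D          23     14.4     5.1361
E          49       24    26.0417
F          49       40     2.0250
Sum = 64.079
df = 5. Since 64.079 > 9.236, we reject H₀.

64.079; reject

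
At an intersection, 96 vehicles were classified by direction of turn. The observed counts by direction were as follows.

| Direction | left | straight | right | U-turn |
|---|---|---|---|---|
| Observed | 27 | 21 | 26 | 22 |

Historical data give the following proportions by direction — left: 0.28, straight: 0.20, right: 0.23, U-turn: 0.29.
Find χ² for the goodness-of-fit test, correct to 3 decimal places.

2.090

Expected counts E_i = n·p_i: 96×0.28 = 26.88, 96×0.20 = 19.2, 96×0.23 = 22.08, 96×0.29 = 27.84.
left: (27 − 26.88)²/26.88 = 0.0144/26.88 = 0.0005
straight: (21 − 19.2)²/19.2 = 3.24/19.2 = 0.1688
right: (26 − 22.08)²/22.08 = 15.3664/22.08 = 0.6959
U-turn: (22 − 27.84)²/27.84 = 34.1056/27.84 = 1.2251
Sum = 2.090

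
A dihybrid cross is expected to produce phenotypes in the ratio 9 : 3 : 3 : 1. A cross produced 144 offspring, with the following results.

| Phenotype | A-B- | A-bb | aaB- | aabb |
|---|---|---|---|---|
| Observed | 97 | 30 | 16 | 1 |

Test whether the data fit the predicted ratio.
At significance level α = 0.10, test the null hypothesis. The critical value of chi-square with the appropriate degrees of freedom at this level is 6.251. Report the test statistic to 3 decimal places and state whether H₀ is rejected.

15.086; reject

Ratio total = 16. Expected counts: 144×9/16 = 81, 144×3/16 = 27, 144×3/16 = 27, 144×1/16 = 9.
cat         O        E   (O−E)²/E
A-B-       97       81     3.1605
A-bb       30       27     0.3333
aaB-       16       27     4.4815
aabb        1        9     7.1111
Sum = 15.086
df = 3. Since 15.086 > 6.251, we reject H₀.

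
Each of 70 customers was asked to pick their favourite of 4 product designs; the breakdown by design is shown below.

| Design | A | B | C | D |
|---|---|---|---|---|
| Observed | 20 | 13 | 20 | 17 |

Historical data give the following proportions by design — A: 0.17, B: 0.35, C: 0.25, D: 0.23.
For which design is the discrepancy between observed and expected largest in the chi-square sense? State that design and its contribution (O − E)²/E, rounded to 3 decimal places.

Expected counts E_i = n·p_i: 70×0.17 = 11.9, 70×0.35 = 24.5, 70×0.25 = 17.5, 70×0.23 = 16.1.
cat         O        E   (O−E)²/E
A          20     11.9     5.5134
B          13     24.5     5.3980
C          20     17.5     0.3571
D          17     16.1     0.0503
The largest term is for A: 5.513.

A, 5.513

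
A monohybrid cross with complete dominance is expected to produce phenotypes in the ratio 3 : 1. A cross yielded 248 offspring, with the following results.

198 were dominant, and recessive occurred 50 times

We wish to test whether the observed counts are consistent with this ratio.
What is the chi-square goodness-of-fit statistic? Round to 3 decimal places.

3.097

Ratio total = 4. Expected counts: 248×3/4 = 186, 248×1/4 = 62.
dominant: (198 − 186)²/186 = 144/186 = 0.7742
recessive: (50 − 62)²/62 = 144/62 = 2.3226
Sum = 3.097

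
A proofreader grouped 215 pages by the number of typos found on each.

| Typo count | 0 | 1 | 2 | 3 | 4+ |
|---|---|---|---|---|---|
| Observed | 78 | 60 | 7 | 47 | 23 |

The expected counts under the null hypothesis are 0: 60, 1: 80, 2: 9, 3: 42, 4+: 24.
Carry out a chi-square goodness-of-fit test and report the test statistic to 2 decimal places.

cat         O        E   (O−E)²/E
0          78       60      5.400
1          60       80      5.000
2           7        9      0.444
3          47       42      0.595
4+         23       24      0.042
Sum = 11.48

11.48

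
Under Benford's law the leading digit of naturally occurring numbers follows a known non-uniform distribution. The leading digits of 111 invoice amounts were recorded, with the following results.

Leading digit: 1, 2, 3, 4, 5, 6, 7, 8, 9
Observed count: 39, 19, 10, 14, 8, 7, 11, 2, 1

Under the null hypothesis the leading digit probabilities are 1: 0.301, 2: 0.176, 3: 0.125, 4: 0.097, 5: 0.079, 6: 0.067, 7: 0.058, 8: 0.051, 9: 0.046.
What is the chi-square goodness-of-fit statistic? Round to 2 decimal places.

12.00

Expected counts E_i = n·p_i: 111×0.301 = 33.411, 111×0.176 = 19.536, 111×0.125 = 13.875, 111×0.097 = 10.767, 111×0.079 = 8.769, 111×0.067 = 7.437, 111×0.058 = 6.438, 111×0.051 = 5.661, 111×0.046 = 5.106.
1: (39 − 33.411)²/33.411 = 31.236921/33.411 = 0.935
2: (19 − 19.536)²/19.536 = 0.287296/19.536 = 0.015
3: (10 − 13.875)²/13.875 = 15.015625/13.875 = 1.082
4: (14 − 10.767)²/10.767 = 10.452289/10.767 = 0.971
5: (8 − 8.769)²/8.769 = 0.591361/8.769 = 0.067
6: (7 − 7.437)²/7.437 = 0.190969/7.437 = 0.026
7: (11 − 6.438)²/6.438 = 20.811844/6.438 = 3.233
8: (2 − 5.661)²/5.661 = 13.402921/5.661 = 2.368
9: (1 − 5.106)²/5.106 = 16.859236/5.106 = 3.302
Sum = 12.00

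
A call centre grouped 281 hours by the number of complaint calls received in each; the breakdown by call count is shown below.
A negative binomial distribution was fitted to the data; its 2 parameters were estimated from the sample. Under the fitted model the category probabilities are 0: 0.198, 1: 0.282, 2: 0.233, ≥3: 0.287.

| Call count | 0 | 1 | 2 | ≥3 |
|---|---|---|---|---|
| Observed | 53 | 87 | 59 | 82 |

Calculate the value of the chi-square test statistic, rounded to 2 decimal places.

Expected counts E_i = n·p_i: 281×0.198 = 55.638, 281×0.282 = 79.242, 281×0.233 = 65.473, 281×0.287 = 80.647.
χ² = (53−55.638)²/55.638 + (87−79.242)²/79.242 + (59−65.473)²/65.473 + (82−80.647)²/80.647
   = 0.125 + 0.760 + 0.640 + 0.023
Sum = 1.55

1.55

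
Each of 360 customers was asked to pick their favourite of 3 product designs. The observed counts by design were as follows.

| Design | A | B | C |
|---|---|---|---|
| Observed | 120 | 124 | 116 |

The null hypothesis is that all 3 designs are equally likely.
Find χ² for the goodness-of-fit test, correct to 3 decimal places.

Expected count for each of the 3 categories: 360/3 = 120.
cat         O        E   (O−E)²/E
A         120      120     0.0000
B         124      120     0.1333
C         116      120     0.1333
Sum = 0.267

0.267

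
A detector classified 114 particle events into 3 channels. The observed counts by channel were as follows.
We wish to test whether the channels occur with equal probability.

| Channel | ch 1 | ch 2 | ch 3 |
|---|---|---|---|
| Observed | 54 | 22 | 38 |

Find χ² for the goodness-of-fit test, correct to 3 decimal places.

13.474

Expected count for each of the 3 categories: 114/3 = 38.
ch 1: (54 − 38)²/38 = 256/38 = 6.7368
ch 2: (22 − 38)²/38 = 256/38 = 6.7368
ch 3: (38 − 38)²/38 = 0/38 = 0.0000
Sum = 13.474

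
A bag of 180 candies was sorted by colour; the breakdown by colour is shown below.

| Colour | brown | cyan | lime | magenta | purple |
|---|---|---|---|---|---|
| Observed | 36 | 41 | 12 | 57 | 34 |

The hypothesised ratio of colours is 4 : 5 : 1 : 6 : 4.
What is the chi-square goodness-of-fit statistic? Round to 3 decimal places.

Ratio total = 20. Expected counts: 180×4/20 = 36, 180×5/20 = 45, 180×1/20 = 9, 180×6/20 = 54, 180×4/20 = 36.
brown: (36 − 36)²/36 = 0/36 = 0.0000
cyan: (41 − 45)²/45 = 16/45 = 0.3556
lime: (12 − 9)²/9 = 9/9 = 1.0000
magenta: (57 − 54)²/54 = 9/54 = 0.1667
purple: (34 − 36)²/36 = 4/36 = 0.1111
Sum = 1.633

1.633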